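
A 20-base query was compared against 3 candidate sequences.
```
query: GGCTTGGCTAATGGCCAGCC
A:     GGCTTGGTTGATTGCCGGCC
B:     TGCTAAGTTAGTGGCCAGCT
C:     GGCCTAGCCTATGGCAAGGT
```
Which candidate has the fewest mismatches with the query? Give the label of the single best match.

Hamming distances to query — A: 4; B: 6; C: 7.
Smallest is A with 4 mismatches.

A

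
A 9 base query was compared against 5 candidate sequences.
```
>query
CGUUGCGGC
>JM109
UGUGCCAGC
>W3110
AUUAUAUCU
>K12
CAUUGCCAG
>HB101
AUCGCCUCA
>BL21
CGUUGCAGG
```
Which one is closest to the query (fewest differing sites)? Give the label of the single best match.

JM109 differs at 4 sites; W3110 differs at 8 sites; K12 differs at 4 sites; HB101 differs at 8 sites; BL21 differs at 2 sites. The closest is BL21.

BL21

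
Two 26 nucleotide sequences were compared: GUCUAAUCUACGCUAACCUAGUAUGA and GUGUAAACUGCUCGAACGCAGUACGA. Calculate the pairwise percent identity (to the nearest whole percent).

69%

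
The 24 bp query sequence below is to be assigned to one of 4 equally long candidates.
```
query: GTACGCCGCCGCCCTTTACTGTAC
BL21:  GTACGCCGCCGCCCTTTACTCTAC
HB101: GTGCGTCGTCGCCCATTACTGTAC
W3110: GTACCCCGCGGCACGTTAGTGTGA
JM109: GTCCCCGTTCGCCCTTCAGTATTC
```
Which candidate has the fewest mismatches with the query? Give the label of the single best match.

BL21

Hamming distances to query — BL21: 1; HB101: 4; W3110: 7; JM109: 9.
Smallest is BL21 with 1 mismatch.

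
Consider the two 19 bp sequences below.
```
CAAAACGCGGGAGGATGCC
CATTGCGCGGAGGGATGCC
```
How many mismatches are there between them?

Mismatches (1-based): site 3: A→T; site 4: A→T; site 5: A→G; site 11: G→A; site 12: A→G.

5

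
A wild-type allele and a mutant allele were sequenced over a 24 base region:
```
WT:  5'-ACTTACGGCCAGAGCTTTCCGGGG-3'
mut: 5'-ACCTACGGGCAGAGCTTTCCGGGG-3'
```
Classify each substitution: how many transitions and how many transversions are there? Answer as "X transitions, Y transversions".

1 transition, 1 transversion

Mismatches (1-based):
position 3: T→C (pyrimidine→pyrimidine, transition)
position 9: C→G (pyrimidine→purine, transversion)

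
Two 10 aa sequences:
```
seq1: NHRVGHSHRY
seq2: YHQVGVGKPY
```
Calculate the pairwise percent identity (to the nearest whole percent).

6 positions differ (1, 3, 6, 7, 8, 9), so 4 of 10 match: 4/10 = 40%.

40%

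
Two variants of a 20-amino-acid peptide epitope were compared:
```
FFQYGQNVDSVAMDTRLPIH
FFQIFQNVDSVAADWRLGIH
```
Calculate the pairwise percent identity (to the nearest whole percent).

75%

Mismatches at positions 4, 5, 13, 15, 18 (1-based): 5 of 20.
Identical positions: 15/20 = 75% → 75%.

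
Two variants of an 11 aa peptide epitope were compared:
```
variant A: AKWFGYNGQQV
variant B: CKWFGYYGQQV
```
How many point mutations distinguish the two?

Comparing position by position, 2 residues differ: 1 (A/C), 7 (N/Y).

2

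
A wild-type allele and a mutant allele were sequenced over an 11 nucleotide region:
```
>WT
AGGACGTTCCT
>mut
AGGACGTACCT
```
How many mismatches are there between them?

1

Comparing position by position, 1 base differs: 8 (T/A).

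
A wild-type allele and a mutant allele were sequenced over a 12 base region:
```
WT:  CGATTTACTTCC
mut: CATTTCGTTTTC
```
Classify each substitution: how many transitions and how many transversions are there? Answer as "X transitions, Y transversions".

Transitions (purine↔purine or pyrimidine↔pyrimidine): 2 G→A, 6 T→C, 7 A→G, 8 C→T, 11 C→T.
Transversions (purine↔pyrimidine): 3 A→T.

5 transitions, 1 transversion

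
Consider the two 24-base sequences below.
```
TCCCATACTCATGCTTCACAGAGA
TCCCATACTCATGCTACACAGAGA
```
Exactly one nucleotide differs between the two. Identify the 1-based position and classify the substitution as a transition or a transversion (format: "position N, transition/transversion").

position 16, transversion

Position 16 changes T→A. T is a pyrimidine and A is a purine, so this is a transversion.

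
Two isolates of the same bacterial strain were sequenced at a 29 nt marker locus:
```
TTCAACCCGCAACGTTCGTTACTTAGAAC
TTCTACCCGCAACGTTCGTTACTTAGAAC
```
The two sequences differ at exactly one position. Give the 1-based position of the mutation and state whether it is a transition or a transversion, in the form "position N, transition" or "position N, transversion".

The sequences differ only at position 4: A→T (purine→pyrimidine), a transversion.

position 4, transversion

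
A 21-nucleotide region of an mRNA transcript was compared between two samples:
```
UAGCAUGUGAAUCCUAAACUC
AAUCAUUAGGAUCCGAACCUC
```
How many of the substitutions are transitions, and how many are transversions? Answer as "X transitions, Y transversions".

Mismatches (1-based):
site 1: U→A (pyrimidine→purine, transversion)
site 3: G→U (purine→pyrimidine, transversion)
site 7: G→U (purine→pyrimidine, transversion)
site 8: U→A (pyrimidine→purine, transversion)
site 10: A→G (purine→purine, transition)
site 15: U→G (pyrimidine→purine, transversion)
site 18: A→C (purine→pyrimidine, transversion)

1 transition, 6 transversions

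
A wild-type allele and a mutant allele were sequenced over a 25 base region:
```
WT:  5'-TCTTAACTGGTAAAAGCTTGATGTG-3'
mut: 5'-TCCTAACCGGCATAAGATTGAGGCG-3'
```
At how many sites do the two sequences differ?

Comparing position by position, 7 sites differ: 3 (T/C), 8 (T/C), 11 (T/C), 13 (A/T), 17 (C/A), 22 (T/G), 24 (T/C).

7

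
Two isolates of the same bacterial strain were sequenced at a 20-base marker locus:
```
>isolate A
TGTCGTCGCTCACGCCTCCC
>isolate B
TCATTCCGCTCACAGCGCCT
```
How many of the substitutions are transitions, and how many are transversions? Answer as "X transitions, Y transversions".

4 transitions, 5 transversions

Transitions (purine↔purine or pyrimidine↔pyrimidine): 4 C→T, 6 T→C, 14 G→A, 20 C→T.
Transversions (purine↔pyrimidine): 2 G→C, 3 T→A, 5 G→T, 15 C→G, 17 T→G.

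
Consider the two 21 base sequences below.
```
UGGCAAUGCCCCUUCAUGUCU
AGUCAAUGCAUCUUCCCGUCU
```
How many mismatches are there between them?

The sequences differ at bases 1, 3, 10, 11, 16, 17 (1-based) — 6 in total.

6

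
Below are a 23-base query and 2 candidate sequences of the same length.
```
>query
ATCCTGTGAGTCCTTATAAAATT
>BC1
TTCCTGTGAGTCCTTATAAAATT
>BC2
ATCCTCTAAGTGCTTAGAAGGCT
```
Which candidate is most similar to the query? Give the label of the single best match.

BC1 differs at 1 position; BC2 differs at 7 positions. The closest is BC1.

BC1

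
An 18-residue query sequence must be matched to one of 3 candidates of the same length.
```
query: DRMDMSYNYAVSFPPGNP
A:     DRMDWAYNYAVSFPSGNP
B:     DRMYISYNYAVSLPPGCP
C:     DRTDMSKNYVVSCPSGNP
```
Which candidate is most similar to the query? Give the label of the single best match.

A

A differs at 3 residues; B differs at 4 residues; C differs at 5 residues. The closest is A.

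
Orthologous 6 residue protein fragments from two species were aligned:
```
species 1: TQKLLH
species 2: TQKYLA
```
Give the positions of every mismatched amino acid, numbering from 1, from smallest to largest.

4, 6

Differences at position 4 (L→Y), position 6 (H→A).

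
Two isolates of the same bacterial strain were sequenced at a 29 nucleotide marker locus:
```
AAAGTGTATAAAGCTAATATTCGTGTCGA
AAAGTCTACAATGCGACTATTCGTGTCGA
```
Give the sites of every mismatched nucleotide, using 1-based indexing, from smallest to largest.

6, 9, 12, 15, 17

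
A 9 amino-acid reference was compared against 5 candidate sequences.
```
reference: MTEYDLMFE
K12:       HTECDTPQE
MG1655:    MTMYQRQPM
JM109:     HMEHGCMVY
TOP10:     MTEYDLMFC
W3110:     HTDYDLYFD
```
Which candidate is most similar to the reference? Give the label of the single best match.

TOP10

K12 differs at 5 residues; MG1655 differs at 6 residues; JM109 differs at 7 residues; TOP10 differs at 1 residue; W3110 differs at 4 residues. The closest is TOP10.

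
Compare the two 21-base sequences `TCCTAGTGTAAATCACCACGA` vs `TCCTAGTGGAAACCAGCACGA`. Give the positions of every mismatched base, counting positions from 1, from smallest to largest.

Differences at position 9 (T→G), position 13 (T→C), position 16 (C→G).

9, 13, 16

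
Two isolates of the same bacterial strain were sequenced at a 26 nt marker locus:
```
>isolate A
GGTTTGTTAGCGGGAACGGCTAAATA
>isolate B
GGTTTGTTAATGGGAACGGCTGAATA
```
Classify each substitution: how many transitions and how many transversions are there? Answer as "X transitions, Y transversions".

3 transitions, 0 transversions

Transitions (purine↔purine or pyrimidine↔pyrimidine): 10 G→A, 11 C→T, 22 A→G.
Transversions (purine↔pyrimidine): none.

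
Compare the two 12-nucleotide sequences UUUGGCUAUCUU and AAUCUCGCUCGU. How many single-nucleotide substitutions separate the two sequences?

7

Comparing position by position, 7 bases differ: 1 (U/A), 2 (U/A), 4 (G/C), 5 (G/U), 7 (U/G), 8 (A/C), 11 (U/G).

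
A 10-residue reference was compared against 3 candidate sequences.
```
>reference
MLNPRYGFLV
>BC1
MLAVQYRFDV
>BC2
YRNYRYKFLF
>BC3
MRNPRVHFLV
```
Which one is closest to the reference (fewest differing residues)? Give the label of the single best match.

BC3

Hamming distances to reference — BC1: 5; BC2: 5; BC3: 3.
Smallest is BC3 with 3 mismatches.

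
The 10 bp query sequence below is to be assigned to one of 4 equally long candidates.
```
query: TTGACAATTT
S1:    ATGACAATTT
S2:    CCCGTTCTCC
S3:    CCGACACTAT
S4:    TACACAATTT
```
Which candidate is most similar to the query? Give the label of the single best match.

Hamming distances to query — S1: 1; S2: 9; S3: 4; S4: 2.
Smallest is S1 with 1 mismatch.

S1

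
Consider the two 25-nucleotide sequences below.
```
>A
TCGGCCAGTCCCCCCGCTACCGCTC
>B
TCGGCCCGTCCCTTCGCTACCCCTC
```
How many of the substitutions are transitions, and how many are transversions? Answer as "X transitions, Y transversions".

2 transitions, 2 transversions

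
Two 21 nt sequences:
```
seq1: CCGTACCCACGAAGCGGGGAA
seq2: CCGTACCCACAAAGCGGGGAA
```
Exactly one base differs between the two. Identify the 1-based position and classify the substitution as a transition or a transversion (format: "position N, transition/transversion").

Position 11 changes G→A. G is a purine and A is a purine, so this is a transition.

position 11, transition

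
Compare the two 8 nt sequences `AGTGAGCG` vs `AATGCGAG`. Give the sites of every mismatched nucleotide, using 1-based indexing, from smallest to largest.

Scanning 1-based: 2: G/A; 5: A/C; 7: C/A.

2, 5, 7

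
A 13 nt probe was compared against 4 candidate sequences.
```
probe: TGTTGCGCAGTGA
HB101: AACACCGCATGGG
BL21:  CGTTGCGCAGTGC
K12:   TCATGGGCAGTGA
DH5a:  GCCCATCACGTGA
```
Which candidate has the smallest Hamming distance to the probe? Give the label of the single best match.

Hamming distances to probe — HB101: 8; BL21: 2; K12: 3; DH5a: 9.
Smallest is BL21 with 2 mismatches.

BL21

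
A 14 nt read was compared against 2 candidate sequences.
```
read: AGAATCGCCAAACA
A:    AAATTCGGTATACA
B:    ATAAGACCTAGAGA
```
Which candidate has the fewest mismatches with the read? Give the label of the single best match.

Hamming distances to read — A: 5; B: 7.
Smallest is A with 5 mismatches.

A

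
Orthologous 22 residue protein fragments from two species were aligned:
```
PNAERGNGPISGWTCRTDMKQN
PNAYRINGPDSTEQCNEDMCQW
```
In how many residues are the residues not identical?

The sequences differ at residues 4, 6, 10, 12, 13, 14, 16, 17, 20, 22 (1-based) — 10 in total.

10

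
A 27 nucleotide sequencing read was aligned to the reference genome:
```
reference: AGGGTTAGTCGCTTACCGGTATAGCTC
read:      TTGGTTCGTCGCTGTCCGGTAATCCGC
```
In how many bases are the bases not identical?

9

The sequences differ at bases 1, 2, 7, 14, 15, 22, 23, 24, 26 (1-based) — 9 in total.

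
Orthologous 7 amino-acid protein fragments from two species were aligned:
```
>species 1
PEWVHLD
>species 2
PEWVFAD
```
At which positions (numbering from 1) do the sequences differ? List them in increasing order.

5, 6

Scanning 1-based: 5: H/F; 6: L/A.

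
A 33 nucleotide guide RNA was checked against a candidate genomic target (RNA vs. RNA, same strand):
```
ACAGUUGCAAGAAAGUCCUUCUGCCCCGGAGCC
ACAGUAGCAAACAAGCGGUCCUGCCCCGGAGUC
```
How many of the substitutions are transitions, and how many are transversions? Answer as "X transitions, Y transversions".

4 transitions, 4 transversions

Mismatches (1-based):
position 6: U→A (pyrimidine→purine, transversion)
position 11: G→A (purine→purine, transition)
position 12: A→C (purine→pyrimidine, transversion)
position 16: U→C (pyrimidine→pyrimidine, transition)
position 17: C→G (pyrimidine→purine, transversion)
position 18: C→G (pyrimidine→purine, transversion)
position 20: U→C (pyrimidine→pyrimidine, transition)
position 32: C→U (pyrimidine→pyrimidine, transition)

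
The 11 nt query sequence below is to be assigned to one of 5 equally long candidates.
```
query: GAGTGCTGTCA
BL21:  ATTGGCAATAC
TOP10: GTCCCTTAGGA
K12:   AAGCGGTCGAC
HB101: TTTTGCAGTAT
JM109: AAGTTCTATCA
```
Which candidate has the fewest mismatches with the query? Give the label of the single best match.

JM109

Hamming distances to query — BL21: 8; TOP10: 8; K12: 7; HB101: 6; JM109: 3.
Smallest is JM109 with 3 mismatches.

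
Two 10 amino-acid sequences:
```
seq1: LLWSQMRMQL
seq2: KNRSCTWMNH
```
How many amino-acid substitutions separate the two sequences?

8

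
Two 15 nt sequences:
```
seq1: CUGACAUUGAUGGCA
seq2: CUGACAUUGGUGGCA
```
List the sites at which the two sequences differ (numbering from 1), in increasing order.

Scanning 1-based: 10: A/G.

10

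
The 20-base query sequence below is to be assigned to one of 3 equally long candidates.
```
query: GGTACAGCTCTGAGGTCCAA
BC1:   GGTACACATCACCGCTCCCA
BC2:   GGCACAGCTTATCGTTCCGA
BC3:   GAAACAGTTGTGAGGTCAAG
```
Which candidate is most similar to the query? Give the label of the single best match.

BC3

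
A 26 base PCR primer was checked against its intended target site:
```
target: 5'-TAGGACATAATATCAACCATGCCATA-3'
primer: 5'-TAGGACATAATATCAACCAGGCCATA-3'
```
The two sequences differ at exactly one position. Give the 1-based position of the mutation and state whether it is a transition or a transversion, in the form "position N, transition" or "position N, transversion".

position 20, transversion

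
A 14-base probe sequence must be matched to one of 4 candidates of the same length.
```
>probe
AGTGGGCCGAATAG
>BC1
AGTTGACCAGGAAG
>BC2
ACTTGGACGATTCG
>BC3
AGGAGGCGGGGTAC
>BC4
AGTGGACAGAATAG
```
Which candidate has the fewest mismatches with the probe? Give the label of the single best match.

BC4

Hamming distances to probe — BC1: 6; BC2: 5; BC3: 6; BC4: 2.
Smallest is BC4 with 2 mismatches.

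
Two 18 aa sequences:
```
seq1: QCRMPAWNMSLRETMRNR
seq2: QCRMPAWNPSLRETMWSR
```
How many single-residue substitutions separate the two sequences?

3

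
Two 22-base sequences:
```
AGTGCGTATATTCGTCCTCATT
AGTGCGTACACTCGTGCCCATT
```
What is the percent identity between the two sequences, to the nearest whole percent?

82%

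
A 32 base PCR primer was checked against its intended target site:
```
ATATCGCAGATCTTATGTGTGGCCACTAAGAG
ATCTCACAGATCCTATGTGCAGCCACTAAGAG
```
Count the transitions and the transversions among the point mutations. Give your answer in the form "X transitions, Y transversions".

Mismatches (1-based):
site 3: A→C (purine→pyrimidine, transversion)
site 6: G→A (purine→purine, transition)
site 13: T→C (pyrimidine→pyrimidine, transition)
site 20: T→C (pyrimidine→pyrimidine, transition)
site 21: G→A (purine→purine, transition)

4 transitions, 1 transversion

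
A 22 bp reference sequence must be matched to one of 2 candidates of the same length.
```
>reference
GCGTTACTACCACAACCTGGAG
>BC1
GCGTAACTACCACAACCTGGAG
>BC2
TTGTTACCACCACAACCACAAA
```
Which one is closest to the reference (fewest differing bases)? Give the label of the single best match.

BC1

Hamming distances to reference — BC1: 1; BC2: 7.
Smallest is BC1 with 1 mismatch.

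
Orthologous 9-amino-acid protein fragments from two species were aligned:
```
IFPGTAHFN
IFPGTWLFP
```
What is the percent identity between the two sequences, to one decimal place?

66.7%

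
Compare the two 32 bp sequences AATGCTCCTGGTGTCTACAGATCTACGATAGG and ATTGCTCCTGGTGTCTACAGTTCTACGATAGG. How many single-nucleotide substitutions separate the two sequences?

2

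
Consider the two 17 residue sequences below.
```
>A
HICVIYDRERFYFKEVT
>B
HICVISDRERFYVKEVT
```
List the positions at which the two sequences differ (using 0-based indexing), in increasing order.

Scanning 0-based: 5: Y/S; 12: F/V.

5, 12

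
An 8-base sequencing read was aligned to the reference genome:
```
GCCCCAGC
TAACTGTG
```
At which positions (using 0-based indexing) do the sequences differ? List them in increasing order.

0, 1, 2, 4, 5, 6, 7

Differences at position 0 (G→T), position 1 (C→A), position 2 (C→A), position 4 (C→T), position 5 (A→G), position 6 (G→T), position 7 (C→G).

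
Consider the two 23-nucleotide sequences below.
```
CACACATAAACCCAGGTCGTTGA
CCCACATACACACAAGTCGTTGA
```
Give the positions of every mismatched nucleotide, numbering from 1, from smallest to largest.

2, 9, 12, 15

Differences at position 2 (A→C), position 9 (A→C), position 12 (C→A), position 15 (G→A).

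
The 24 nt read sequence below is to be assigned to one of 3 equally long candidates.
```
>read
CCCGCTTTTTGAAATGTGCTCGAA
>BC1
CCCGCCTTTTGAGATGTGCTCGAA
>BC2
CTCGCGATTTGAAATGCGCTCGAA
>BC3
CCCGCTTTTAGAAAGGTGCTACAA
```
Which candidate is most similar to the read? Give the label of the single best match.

BC1 differs at 2 positions; BC2 differs at 4 positions; BC3 differs at 4 positions. The closest is BC1.

BC1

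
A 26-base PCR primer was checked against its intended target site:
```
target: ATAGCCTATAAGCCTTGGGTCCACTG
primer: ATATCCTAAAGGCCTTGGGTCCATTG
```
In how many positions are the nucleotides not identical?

4

Mismatches (1-based): position 4: G→T; position 9: T→A; position 11: A→G; position 24: C→T.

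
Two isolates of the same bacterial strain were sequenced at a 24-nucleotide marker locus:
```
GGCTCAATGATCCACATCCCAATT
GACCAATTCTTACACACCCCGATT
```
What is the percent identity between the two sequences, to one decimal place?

62.5%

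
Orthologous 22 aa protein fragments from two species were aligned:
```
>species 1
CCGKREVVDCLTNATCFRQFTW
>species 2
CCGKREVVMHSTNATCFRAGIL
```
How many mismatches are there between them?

7

Comparing position by position, 7 positions differ: 9 (D/M), 10 (C/H), 11 (L/S), 19 (Q/A), 20 (F/G), 21 (T/I), 22 (W/L).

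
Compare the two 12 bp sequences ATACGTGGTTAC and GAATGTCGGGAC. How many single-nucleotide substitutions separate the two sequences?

Mismatches (1-based): position 1: A→G; position 2: T→A; position 4: C→T; position 7: G→C; position 9: T→G; position 10: T→G.

6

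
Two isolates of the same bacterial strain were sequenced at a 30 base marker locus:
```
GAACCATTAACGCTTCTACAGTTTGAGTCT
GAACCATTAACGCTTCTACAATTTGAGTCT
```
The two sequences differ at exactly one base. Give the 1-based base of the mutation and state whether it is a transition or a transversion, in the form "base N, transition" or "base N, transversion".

The sequences differ only at base 21: G→A (purine→purine), a transition.

base 21, transition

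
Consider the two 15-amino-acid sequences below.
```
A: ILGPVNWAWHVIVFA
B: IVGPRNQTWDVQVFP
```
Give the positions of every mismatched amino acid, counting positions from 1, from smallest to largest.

Differences at position 2 (L→V), position 5 (V→R), position 7 (W→Q), position 8 (A→T), position 10 (H→D), position 12 (I→Q), position 15 (A→P).

2, 5, 7, 8, 10, 12, 15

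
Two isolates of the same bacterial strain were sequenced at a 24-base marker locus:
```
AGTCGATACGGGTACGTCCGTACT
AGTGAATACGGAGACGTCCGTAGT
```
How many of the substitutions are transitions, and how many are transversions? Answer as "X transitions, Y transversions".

Transitions (purine↔purine or pyrimidine↔pyrimidine): 5 G→A, 12 G→A.
Transversions (purine↔pyrimidine): 4 C→G, 13 T→G, 23 C→G.

2 transitions, 3 transversions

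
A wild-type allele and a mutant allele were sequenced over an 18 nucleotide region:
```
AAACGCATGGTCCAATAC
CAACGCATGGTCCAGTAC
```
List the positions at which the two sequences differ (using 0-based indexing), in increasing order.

0, 14

Differences at position 0 (A→C), position 14 (A→G).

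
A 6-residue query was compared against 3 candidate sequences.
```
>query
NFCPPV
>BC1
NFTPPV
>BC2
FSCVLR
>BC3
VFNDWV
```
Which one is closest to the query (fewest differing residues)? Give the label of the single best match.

BC1

BC1 differs at 1 residue; BC2 differs at 5 residues; BC3 differs at 4 residues. The closest is BC1.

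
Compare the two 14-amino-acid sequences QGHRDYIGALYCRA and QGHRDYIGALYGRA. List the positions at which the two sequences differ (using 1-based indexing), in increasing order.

12

Scanning 1-based: 12: C/G.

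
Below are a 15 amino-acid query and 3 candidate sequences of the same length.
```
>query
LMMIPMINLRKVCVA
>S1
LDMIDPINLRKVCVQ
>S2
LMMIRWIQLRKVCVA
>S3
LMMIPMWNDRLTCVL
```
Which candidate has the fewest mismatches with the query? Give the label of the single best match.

Hamming distances to query — S1: 4; S2: 3; S3: 5.
Smallest is S2 with 3 mismatches.

S2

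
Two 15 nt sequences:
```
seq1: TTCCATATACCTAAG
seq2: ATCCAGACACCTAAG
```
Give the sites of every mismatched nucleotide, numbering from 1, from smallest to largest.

Scanning 1-based: 1: T/A; 6: T/G; 8: T/C.

1, 6, 8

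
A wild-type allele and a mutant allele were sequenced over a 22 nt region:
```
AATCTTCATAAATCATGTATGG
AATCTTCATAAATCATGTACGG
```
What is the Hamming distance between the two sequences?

1

Comparing position by position, 1 site differs: 20 (T/C).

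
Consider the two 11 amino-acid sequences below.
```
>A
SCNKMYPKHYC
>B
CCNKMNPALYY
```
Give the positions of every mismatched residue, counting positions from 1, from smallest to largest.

1, 6, 8, 9, 11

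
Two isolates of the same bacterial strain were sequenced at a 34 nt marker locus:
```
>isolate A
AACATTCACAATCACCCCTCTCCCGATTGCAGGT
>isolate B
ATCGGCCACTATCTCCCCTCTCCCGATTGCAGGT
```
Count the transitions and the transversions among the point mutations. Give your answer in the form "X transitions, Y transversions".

2 transitions, 4 transversions

Mismatches (1-based):
site 2: A→T (purine→pyrimidine, transversion)
site 4: A→G (purine→purine, transition)
site 5: T→G (pyrimidine→purine, transversion)
site 6: T→C (pyrimidine→pyrimidine, transition)
site 10: A→T (purine→pyrimidine, transversion)
site 14: A→T (purine→pyrimidine, transversion)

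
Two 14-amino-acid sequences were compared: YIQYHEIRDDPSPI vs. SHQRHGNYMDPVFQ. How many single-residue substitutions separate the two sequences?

10

Comparing position by position, 10 positions differ: 1 (Y/S), 2 (I/H), 4 (Y/R), 6 (E/G), 7 (I/N), 8 (R/Y), 9 (D/M), 12 (S/V), 13 (P/F), 14 (I/Q).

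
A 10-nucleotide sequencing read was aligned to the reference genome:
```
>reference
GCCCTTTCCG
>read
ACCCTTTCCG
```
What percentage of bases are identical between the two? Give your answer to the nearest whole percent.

Mismatch at position 1 (1-based): 1 of 10.
Identical positions: 9/10 = 90% → 90%.

90%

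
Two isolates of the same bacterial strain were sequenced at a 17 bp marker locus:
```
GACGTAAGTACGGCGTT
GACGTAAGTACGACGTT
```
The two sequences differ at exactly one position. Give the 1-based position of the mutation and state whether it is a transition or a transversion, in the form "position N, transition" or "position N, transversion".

The sequences differ only at position 13: G→A (purine→purine), a transition.

position 13, transition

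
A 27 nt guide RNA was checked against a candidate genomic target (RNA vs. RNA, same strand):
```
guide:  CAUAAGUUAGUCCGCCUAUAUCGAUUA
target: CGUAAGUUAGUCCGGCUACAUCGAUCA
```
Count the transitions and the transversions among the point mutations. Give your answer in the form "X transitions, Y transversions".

3 transitions, 1 transversion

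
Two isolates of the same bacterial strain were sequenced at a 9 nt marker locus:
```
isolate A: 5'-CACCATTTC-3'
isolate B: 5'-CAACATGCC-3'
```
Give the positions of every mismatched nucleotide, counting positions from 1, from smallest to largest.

3, 7, 8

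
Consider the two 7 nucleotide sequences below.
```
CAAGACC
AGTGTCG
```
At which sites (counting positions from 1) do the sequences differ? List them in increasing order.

Scanning 1-based: 1: C/A; 2: A/G; 3: A/T; 5: A/T; 7: C/G.

1, 2, 3, 5, 7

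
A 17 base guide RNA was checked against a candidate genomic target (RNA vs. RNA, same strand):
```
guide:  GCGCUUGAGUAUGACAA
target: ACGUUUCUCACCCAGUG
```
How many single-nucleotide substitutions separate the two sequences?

Comparing position by position, 12 sites differ: 1 (G/A), 4 (C/U), 7 (G/C), 8 (A/U), 9 (G/C), 10 (U/A), 11 (A/C), 12 (U/C), 13 (G/C), 15 (C/G), 16 (A/U), 17 (A/G).

12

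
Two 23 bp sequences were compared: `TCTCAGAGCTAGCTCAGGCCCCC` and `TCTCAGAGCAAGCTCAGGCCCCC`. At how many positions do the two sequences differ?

1

Comparing position by position, 1 position differs: 10 (T/A).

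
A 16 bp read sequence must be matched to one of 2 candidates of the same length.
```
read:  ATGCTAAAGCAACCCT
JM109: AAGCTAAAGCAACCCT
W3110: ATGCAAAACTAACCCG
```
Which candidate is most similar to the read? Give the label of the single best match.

JM109 differs at 1 site; W3110 differs at 4 sites. The closest is JM109.

JM109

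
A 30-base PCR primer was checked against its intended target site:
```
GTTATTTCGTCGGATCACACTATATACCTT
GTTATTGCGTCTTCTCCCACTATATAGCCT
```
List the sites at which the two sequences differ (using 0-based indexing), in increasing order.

Differences at site 6 (T→G), site 11 (G→T), site 12 (G→T), site 13 (A→C), site 16 (A→C), site 26 (C→G), site 28 (T→C).

6, 11, 12, 13, 16, 26, 28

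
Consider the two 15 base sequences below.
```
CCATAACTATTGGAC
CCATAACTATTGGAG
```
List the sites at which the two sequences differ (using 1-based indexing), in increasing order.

15

Differences at site 15 (C→G).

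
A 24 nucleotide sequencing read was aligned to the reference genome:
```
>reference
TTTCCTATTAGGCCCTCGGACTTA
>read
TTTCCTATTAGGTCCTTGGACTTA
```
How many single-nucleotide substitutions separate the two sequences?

2

Comparing position by position, 2 positions differ: 13 (C/T), 17 (C/T).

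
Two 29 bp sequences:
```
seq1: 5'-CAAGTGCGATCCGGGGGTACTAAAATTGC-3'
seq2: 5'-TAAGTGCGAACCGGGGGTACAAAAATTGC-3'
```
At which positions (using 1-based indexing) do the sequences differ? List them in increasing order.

1, 10, 21

Scanning 1-based: 1: C/T; 10: T/A; 21: T/A.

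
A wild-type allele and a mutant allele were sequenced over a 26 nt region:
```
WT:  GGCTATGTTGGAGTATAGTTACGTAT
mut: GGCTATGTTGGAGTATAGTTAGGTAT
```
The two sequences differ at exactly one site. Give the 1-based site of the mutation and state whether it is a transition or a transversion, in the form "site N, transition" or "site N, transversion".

The sequences differ only at site 22: C→G (pyrimidine→purine), a transversion.

site 22, transversion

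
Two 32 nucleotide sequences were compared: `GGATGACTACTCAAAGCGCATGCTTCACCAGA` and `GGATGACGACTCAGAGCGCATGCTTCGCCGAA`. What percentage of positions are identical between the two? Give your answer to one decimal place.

Mismatches at positions 8, 14, 27, 30, 31 (1-based): 5 of 32.
Identical positions: 27/32 = 84.38% → 84.4%.

84.4%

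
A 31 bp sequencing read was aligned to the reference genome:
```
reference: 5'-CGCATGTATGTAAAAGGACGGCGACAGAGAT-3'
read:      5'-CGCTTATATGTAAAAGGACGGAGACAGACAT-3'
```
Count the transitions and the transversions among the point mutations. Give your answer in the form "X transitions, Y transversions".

1 transition, 3 transversions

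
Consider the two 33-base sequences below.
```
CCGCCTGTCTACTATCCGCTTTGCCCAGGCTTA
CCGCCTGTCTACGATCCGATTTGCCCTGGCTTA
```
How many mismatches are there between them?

3

Mismatches (1-based): base 13: T→G; base 19: C→A; base 27: A→T.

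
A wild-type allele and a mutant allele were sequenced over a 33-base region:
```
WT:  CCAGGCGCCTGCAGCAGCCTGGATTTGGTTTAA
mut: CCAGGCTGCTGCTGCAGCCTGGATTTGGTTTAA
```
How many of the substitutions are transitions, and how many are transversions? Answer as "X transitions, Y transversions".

0 transitions, 3 transversions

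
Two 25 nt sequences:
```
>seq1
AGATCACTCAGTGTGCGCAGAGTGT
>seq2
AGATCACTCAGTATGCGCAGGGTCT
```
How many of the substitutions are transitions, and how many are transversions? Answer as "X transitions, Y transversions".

Mismatches (1-based):
position 13: G→A (purine→purine, transition)
position 21: A→G (purine→purine, transition)
position 24: G→C (purine→pyrimidine, transversion)

2 transitions, 1 transversion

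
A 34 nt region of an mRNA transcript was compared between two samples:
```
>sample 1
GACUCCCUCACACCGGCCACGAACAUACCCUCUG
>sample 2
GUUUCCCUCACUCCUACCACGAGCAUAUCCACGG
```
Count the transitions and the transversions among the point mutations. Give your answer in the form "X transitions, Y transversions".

Mismatches (1-based):
site 2: A→U (purine→pyrimidine, transversion)
site 3: C→U (pyrimidine→pyrimidine, transition)
site 12: A→U (purine→pyrimidine, transversion)
site 15: G→U (purine→pyrimidine, transversion)
site 16: G→A (purine→purine, transition)
site 23: A→G (purine→purine, transition)
site 28: C→U (pyrimidine→pyrimidine, transition)
site 31: U→A (pyrimidine→purine, transversion)
site 33: U→G (pyrimidine→purine, transversion)

4 transitions, 5 transversions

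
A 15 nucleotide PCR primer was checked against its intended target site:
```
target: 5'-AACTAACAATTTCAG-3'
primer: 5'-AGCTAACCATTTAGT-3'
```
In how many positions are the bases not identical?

5

The sequences differ at positions 2, 8, 13, 14, 15 (1-based) — 5 in total.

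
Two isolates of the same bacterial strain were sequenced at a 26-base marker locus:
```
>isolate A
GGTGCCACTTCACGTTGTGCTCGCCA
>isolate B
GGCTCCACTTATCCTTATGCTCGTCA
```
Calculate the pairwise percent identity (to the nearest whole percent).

73%

7 positions differ (3, 4, 11, 12, 14, 17, 24), so 19 of 26 match: 19/26 = 73.08%.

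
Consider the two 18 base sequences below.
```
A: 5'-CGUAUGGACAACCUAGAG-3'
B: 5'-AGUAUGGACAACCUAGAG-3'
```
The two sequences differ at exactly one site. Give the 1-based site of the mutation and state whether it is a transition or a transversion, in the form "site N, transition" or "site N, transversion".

site 1, transversion

Site 1 changes C→A. C is a pyrimidine and A is a purine, so this is a transversion.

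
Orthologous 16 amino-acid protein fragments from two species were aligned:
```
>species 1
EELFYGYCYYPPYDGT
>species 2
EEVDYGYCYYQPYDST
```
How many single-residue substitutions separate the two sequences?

Comparing position by position, 4 residues differ: 3 (L/V), 4 (F/D), 11 (P/Q), 15 (G/S).

4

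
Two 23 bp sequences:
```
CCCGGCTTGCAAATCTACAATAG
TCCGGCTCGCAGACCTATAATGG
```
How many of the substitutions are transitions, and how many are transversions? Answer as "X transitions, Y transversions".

6 transitions, 0 transversions

Mismatches (1-based):
site 1: C→T (pyrimidine→pyrimidine, transition)
site 8: T→C (pyrimidine→pyrimidine, transition)
site 12: A→G (purine→purine, transition)
site 14: T→C (pyrimidine→pyrimidine, transition)
site 18: C→T (pyrimidine→pyrimidine, transition)
site 22: A→G (purine→purine, transition)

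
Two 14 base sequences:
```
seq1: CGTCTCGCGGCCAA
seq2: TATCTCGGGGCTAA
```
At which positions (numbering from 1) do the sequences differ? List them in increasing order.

1, 2, 8, 12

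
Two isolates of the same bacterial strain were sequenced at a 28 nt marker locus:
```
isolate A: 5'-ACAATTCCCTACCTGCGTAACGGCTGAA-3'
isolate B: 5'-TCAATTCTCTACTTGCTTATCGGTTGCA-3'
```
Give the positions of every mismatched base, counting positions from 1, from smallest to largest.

Differences at position 1 (A→T), position 8 (C→T), position 13 (C→T), position 17 (G→T), position 20 (A→T), position 24 (C→T), position 27 (A→C).

1, 8, 13, 17, 20, 24, 27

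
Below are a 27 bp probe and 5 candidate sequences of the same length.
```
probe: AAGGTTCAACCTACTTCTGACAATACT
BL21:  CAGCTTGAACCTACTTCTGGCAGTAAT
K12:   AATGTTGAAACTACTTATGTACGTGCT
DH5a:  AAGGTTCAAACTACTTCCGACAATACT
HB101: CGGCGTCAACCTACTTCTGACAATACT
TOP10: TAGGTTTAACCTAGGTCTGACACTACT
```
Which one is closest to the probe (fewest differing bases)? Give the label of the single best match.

BL21 differs at 6 bases; K12 differs at 9 bases; DH5a differs at 2 bases; HB101 differs at 4 bases; TOP10 differs at 5 bases. The closest is DH5a.

DH5a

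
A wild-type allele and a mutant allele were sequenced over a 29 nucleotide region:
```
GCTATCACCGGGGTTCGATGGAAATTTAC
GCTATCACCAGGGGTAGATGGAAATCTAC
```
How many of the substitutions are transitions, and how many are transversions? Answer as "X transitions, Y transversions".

Transitions (purine↔purine or pyrimidine↔pyrimidine): 10 G→A, 26 T→C.
Transversions (purine↔pyrimidine): 14 T→G, 16 C→A.

2 transitions, 2 transversions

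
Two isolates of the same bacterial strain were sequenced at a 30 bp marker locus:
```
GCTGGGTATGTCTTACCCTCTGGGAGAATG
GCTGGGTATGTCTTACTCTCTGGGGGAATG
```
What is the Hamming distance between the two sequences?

Comparing position by position, 2 positions differ: 17 (C/T), 25 (A/G).

2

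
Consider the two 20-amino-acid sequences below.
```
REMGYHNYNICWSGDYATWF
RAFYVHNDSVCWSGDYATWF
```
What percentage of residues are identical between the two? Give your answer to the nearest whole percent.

65%

7 positions differ (2, 3, 4, 5, 8, 9, 10), so 13 of 20 match: 13/20 = 65%.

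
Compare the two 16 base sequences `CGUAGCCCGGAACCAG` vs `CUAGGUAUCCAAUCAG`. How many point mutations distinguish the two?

Comparing position by position, 9 positions differ: 2 (G/U), 3 (U/A), 4 (A/G), 6 (C/U), 7 (C/A), 8 (C/U), 9 (G/C), 10 (G/C), 13 (C/U).

9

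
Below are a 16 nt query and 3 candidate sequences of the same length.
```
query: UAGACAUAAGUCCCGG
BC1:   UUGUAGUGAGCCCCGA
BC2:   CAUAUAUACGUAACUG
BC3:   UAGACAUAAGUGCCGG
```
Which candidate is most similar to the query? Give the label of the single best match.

BC3

Hamming distances to query — BC1: 7; BC2: 7; BC3: 1.
Smallest is BC3 with 1 mismatch.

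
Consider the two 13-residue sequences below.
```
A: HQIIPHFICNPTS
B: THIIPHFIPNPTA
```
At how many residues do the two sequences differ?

4

Comparing position by position, 4 residues differ: 1 (H/T), 2 (Q/H), 9 (C/P), 13 (S/A).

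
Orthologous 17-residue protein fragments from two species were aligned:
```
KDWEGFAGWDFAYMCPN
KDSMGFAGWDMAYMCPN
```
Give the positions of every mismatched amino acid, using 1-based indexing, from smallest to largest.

3, 4, 11

Differences at position 3 (W→S), position 4 (E→M), position 11 (F→M).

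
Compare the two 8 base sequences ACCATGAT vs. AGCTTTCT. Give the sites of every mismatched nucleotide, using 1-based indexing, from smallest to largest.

2, 4, 6, 7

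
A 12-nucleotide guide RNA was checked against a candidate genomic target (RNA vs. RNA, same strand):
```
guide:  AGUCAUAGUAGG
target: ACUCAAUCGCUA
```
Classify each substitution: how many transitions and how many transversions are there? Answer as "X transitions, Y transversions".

Mismatches (1-based):
base 2: G→C (purine→pyrimidine, transversion)
base 6: U→A (pyrimidine→purine, transversion)
base 7: A→U (purine→pyrimidine, transversion)
base 8: G→C (purine→pyrimidine, transversion)
base 9: U→G (pyrimidine→purine, transversion)
base 10: A→C (purine→pyrimidine, transversion)
base 11: G→U (purine→pyrimidine, transversion)
base 12: G→A (purine→purine, transition)

1 transition, 7 transversions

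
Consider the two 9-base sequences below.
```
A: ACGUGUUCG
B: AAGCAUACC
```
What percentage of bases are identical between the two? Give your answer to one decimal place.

Mismatches at positions 2, 4, 5, 7, 9 (1-based): 5 of 9.
Identical positions: 4/9 = 44.44% → 44.4%.

44.4%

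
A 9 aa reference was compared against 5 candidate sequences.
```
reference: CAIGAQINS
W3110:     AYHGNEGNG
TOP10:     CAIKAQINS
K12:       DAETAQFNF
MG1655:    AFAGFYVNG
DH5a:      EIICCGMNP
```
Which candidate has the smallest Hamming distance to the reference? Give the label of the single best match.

TOP10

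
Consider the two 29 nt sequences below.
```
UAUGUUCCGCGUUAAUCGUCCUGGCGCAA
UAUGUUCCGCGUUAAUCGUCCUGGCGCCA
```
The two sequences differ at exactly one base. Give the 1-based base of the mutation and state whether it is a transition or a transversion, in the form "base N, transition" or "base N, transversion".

base 28, transversion

Base 28 changes A→C. A is a purine and C is a pyrimidine, so this is a transversion.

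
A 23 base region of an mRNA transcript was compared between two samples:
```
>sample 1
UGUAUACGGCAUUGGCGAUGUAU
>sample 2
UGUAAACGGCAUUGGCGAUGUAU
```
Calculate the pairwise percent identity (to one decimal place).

Mismatch at position 5 (1-based): 1 of 23.
Identical positions: 22/23 = 95.65% → 95.7%.

95.7%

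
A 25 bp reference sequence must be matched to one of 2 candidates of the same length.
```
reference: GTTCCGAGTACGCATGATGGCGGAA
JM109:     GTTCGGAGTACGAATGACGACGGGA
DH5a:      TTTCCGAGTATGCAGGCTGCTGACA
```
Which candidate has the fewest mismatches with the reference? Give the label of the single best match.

JM109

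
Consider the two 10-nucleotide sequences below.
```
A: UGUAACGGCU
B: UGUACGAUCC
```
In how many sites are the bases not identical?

Comparing position by position, 5 sites differ: 5 (A/C), 6 (C/G), 7 (G/A), 8 (G/U), 10 (U/C).

5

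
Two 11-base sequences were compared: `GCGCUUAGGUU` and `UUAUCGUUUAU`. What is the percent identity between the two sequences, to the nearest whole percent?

9%

10 positions differ (1, 2, 3, 4, 5, 6, 7, 8, 9, 10), so 1 of 11 match: 1/11 = 9.091%.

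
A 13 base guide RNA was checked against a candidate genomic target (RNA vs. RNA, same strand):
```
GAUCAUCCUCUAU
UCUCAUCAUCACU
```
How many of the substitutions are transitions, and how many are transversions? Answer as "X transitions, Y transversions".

0 transitions, 5 transversions

Transitions (purine↔purine or pyrimidine↔pyrimidine): none.
Transversions (purine↔pyrimidine): 1 G→U, 2 A→C, 8 C→A, 11 U→A, 12 A→C.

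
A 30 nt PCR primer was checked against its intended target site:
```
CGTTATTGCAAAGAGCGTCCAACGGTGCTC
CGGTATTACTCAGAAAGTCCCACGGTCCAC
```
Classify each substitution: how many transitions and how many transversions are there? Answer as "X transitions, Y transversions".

2 transitions, 7 transversions

Transitions (purine↔purine or pyrimidine↔pyrimidine): 8 G→A, 15 G→A.
Transversions (purine↔pyrimidine): 3 T→G, 10 A→T, 11 A→C, 16 C→A, 21 A→C, 27 G→C, 29 T→A.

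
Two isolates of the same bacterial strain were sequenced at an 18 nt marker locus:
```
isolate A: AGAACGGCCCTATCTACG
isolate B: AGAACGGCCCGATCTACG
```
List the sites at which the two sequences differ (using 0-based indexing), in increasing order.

10

Differences at site 10 (T→G).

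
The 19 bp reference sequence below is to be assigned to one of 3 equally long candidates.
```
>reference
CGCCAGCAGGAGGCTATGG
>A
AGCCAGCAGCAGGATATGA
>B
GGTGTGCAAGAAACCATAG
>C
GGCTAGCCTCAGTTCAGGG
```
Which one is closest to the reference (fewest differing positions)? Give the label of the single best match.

A

A differs at 4 positions; B differs at 9 positions; C differs at 9 positions. The closest is A.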